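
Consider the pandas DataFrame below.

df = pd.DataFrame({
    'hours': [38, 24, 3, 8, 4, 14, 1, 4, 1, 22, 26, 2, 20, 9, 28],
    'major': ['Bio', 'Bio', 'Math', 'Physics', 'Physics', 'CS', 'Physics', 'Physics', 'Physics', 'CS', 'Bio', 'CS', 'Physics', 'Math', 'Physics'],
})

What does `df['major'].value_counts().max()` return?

value_counts of major:
major
Physics    7
Bio        3
CS         3
Math       2
Name: count, dtype: int64
Reading off the max of the resulting series, we get 7.

7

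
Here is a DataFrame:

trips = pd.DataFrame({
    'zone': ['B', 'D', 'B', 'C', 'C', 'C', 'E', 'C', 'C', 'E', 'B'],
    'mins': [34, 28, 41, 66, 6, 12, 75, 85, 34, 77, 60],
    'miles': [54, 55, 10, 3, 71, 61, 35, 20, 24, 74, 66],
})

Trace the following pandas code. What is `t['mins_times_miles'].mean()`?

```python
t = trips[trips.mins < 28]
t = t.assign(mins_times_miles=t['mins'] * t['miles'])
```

579.0

filter rows where mins < 28:
  zone  mins  miles
4    C     6     71
5    C    12     61
add column mins_times_miles = t['mins'] * t['miles']:
  zone  mins  miles  mins_times_miles
4    C     6     71               426
5    C    12     61               732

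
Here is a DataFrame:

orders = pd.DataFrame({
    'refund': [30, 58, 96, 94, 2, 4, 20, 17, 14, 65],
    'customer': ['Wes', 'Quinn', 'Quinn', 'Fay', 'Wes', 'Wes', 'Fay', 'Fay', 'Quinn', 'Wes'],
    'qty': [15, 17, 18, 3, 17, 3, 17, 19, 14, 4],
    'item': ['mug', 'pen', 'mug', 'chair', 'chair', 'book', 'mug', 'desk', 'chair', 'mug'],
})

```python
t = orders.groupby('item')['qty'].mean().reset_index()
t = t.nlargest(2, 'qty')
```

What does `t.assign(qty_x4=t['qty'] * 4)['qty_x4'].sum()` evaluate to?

group by item, mean of qty:
item
book      3.000000
chair    11.333333
desk     19.000000
mug      13.500000
pen      17.000000
Name: qty, dtype: float64
reset_index():
    item        qty
0   book   3.000000
1  chair  11.333333
2   desk  19.000000
3    mug  13.500000
4    pen  17.000000
take 2 rows with largest qty:
   item   qty
2  desk  19.0
4   pen  17.0
add column qty_x4 = t['qty'] * 4:
   item   qty  qty_x4
2  desk  19.0    76.0
4   pen  17.0    68.0
Hence 144.0.

144.0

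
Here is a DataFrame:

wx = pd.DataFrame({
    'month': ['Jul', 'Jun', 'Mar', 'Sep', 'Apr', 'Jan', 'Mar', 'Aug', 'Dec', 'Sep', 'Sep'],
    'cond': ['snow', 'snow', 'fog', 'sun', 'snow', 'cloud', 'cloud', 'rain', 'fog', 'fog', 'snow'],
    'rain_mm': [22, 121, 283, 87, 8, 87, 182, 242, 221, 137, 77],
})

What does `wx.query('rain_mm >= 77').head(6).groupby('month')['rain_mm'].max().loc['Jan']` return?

87

filter rows where rain_mm >= 77:
   month   cond  rain_mm
1    Jun   snow      121
2    Mar    fog      283
3    Sep    sun       87
5    Jan  cloud       87
6    Mar  cloud      182
7    Aug   rain      242
8    Dec    fog      221
9    Sep    fog      137
10   Sep   snow       77
take first 6 rows:
  month   cond  rain_mm
1   Jun   snow      121
2   Mar    fog      283
3   Sep    sun       87
5   Jan  cloud       87
6   Mar  cloud      182
7   Aug   rain      242
group by month, max of rain_mm:
month
Aug    242
Jan     87
Jun    121
Mar    283
Sep     87
Name: rain_mm, dtype: int64
The value at index 'Jan' is 87.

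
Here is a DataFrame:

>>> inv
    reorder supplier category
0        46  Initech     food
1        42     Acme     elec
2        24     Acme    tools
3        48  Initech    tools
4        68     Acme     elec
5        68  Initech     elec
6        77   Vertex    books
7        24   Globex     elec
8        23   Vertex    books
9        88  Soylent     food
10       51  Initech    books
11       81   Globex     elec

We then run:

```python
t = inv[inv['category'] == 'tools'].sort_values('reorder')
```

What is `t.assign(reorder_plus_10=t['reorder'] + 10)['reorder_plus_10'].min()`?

34

filter rows where category == 'tools':
   reorder supplier category
2       24     Acme    tools
3       48  Initech    tools
sort by reorder:
   reorder supplier category
2       24     Acme    tools
3       48  Initech    tools
add column reorder_plus_10 = t['reorder'] + 10:
   reorder supplier category  reorder_plus_10
2       24     Acme    tools               34
3       48  Initech    tools               58
Finally, min of column 'reorder_plus_10' = 34.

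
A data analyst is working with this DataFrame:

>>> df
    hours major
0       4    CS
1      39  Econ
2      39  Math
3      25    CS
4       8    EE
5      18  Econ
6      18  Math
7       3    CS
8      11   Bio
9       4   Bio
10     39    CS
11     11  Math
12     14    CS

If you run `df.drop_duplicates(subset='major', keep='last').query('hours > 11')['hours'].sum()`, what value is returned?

drop duplicate major (keep=last):
    hours major
4       8    EE
5      18  Econ
9       4   Bio
11     11  Math
12     14    CS
filter rows where hours > 11:
    hours major
5      18  Econ
12     14    CS

32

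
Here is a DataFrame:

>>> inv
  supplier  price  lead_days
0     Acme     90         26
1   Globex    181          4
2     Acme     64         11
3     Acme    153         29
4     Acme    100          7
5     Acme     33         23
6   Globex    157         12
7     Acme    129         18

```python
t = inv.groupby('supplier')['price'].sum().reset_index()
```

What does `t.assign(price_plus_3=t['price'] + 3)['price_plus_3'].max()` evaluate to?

572

group by supplier, sum of price:
supplier
Acme      569
Globex    338
Name: price, dtype: int64
reset_index():
  supplier  price
0     Acme    569
1   Globex    338
add column price_plus_3 = t['price'] + 3:
  supplier  price  price_plus_3
0     Acme    569           572
1   Globex    338           341
So max() = 572.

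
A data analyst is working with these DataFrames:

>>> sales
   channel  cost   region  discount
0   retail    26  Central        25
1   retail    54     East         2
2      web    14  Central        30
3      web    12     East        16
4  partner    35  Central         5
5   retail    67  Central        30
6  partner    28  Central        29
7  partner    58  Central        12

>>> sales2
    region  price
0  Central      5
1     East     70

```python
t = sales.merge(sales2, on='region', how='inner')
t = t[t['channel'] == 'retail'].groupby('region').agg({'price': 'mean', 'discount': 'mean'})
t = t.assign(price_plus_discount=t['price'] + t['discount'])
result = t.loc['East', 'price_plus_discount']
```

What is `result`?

72.0

merge on 'region' (how='inner') → 8 rows:
   channel  cost   region  discount  price
0   retail    26  Central        25      5
1   retail    54     East         2     70
2      web    14  Central        30      5
3      web    12     East        16     70
4  partner    35  Central         5      5
5   retail    67  Central        30      5
6  partner    28  Central        29      5
7  partner    58  Central        12      5
filter rows where channel == 'retail':
  channel  cost   region  discount  price
0  retail    26  Central        25      5
1  retail    54     East         2     70
5  retail    67  Central        30      5
group by region: mean(price), mean(discount):
         price  discount
region                  
Central    5.0      27.5
East      70.0       2.0
add column price_plus_discount = t['price'] + t['discount']:
         price  discount  price_plus_discount
region                                       
Central    5.0      27.5                 32.5
East      70.0       2.0                 72.0
The value at row 'East', column 'price_plus_discount' is 72.0.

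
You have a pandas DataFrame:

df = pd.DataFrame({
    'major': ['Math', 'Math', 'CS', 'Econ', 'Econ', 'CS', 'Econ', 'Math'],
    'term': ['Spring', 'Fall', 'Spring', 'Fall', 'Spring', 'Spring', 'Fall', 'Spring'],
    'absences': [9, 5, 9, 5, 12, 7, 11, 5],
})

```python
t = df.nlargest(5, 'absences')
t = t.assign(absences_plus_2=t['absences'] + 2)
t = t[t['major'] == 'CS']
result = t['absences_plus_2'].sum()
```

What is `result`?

20

take 5 rows with largest absences:
  major    term  absences
4  Econ  Spring        12
6  Econ    Fall        11
0  Math  Spring         9
2    CS  Spring         9
5    CS  Spring         7
add column absences_plus_2 = t['absences'] + 2:
  major    term  absences  absences_plus_2
4  Econ  Spring        12               14
6  Econ    Fall        11               13
0  Math  Spring         9               11
2    CS  Spring         9               11
5    CS  Spring         7                9
filter rows where major == 'CS':
  major    term  absences  absences_plus_2
2    CS  Spring         9               11
5    CS  Spring         7                9
Then the sum of column 'absences_plus_2': 20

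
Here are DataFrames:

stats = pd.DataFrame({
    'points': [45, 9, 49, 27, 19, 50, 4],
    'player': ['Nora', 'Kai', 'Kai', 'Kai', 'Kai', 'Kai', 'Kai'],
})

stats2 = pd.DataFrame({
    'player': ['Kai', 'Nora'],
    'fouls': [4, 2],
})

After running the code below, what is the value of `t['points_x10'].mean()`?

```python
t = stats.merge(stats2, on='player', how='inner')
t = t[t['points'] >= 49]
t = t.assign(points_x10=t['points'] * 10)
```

merge on 'player' (how='inner') → 7 rows:
   points player  fouls
0      45   Nora      2
1       9    Kai      4
2      49    Kai      4
3      27    Kai      4
4      19    Kai      4
5      50    Kai      4
6       4    Kai      4
filter rows where points >= 49:
   points player  fouls
2      49    Kai      4
5      50    Kai      4
add column points_x10 = t['points'] * 10:
   points player  fouls  points_x10
2      49    Kai      4         490
5      50    Kai      4         500
Then the mean of column 'points_x10': 495.0

495.0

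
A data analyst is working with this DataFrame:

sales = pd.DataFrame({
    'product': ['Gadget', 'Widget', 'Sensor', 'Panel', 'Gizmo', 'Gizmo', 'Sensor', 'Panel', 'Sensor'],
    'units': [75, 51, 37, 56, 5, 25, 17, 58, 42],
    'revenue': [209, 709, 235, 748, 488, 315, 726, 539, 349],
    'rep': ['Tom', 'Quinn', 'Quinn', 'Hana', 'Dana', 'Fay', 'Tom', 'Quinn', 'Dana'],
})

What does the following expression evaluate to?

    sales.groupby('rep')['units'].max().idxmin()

group by rep, max of units:
rep
Dana     42
Fay      25
Hana     56
Quinn    58
Tom      75
Name: units, dtype: int64

Fay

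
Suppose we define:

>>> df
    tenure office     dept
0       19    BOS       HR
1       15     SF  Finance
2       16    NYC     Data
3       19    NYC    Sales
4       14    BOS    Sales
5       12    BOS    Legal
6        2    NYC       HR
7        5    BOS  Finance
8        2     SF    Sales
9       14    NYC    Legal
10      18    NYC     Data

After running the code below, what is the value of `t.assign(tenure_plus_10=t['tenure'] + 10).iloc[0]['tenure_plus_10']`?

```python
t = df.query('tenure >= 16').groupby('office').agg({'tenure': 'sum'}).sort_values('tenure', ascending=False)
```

filter rows where tenure >= 16:
    tenure office   dept
0       19    BOS     HR
2       16    NYC   Data
3       19    NYC  Sales
10      18    NYC   Data
group by office, sum of tenure:
        tenure
office        
BOS         19
NYC         53
sort by tenure descending:
        tenure
office        
NYC         53
BOS         19
add column tenure_plus_10 = t['tenure'] + 10:
        tenure  tenure_plus_10
office                        
NYC         53              63
BOS         19              29
Then the value at position 0, column 'tenure_plus_10': 63

63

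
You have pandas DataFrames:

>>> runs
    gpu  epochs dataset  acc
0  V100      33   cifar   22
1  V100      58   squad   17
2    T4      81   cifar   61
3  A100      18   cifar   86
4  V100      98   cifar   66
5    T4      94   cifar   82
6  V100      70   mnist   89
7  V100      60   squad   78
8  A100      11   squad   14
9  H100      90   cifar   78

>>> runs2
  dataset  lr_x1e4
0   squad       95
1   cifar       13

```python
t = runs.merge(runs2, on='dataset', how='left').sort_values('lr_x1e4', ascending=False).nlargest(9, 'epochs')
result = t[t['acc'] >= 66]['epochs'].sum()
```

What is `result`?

merge on 'dataset' (how='left') → 10 rows:
    gpu  epochs dataset  acc  lr_x1e4
0  V100      33   cifar   22     13.0
1  V100      58   squad   17     95.0
2    T4      81   cifar   61     13.0
3  A100      18   cifar   86     13.0
4  V100      98   cifar   66     13.0
5    T4      94   cifar   82     13.0
6  V100      70   mnist   89      NaN
7  V100      60   squad   78     95.0
8  A100      11   squad   14     95.0
9  H100      90   cifar   78     13.0
sort by lr_x1e4 descending:
    gpu  epochs dataset  acc  lr_x1e4
1  V100      58   squad   17     95.0
7  V100      60   squad   78     95.0
8  A100      11   squad   14     95.0
0  V100      33   cifar   22     13.0
2    T4      81   cifar   61     13.0
3  A100      18   cifar   86     13.0
4  V100      98   cifar   66     13.0
5    T4      94   cifar   82     13.0
9  H100      90   cifar   78     13.0
6  V100      70   mnist   89      NaN
take 9 rows with largest epochs:
    gpu  epochs dataset  acc  lr_x1e4
4  V100      98   cifar   66     13.0
5    T4      94   cifar   82     13.0
9  H100      90   cifar   78     13.0
2    T4      81   cifar   61     13.0
6  V100      70   mnist   89      NaN
7  V100      60   squad   78     95.0
1  V100      58   squad   17     95.0
0  V100      33   cifar   22     13.0
3  A100      18   cifar   86     13.0
filter rows where acc >= 66:
    gpu  epochs dataset  acc  lr_x1e4
4  V100      98   cifar   66     13.0
5    T4      94   cifar   82     13.0
9  H100      90   cifar   78     13.0
6  V100      70   mnist   89      NaN
7  V100      60   squad   78     95.0
3  A100      18   cifar   86     13.0
Taking the sum of column 'epochs' gives 430.

430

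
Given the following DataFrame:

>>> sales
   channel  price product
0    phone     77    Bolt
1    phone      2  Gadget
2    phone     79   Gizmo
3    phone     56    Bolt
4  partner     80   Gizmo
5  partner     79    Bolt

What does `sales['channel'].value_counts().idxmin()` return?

partner

value_counts of channel:
channel
phone      4
partner    2
Name: count, dtype: int64
So idxmin() = partner.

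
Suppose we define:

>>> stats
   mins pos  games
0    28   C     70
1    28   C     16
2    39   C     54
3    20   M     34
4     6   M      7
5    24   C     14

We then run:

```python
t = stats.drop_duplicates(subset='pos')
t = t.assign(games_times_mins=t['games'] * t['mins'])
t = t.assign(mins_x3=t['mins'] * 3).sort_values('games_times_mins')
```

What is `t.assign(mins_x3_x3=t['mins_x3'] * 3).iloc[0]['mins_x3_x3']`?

drop duplicate pos (keep=first):
   mins pos  games
0    28   C     70
3    20   M     34
add column games_times_mins = t['games'] * t['mins']:
   mins pos  games  games_times_mins
0    28   C     70              1960
3    20   M     34               680
add column mins_x3 = t['mins'] * 3:
   mins pos  games  games_times_mins  mins_x3
0    28   C     70              1960       84
3    20   M     34               680       60
sort by games_times_mins:
   mins pos  games  games_times_mins  mins_x3
3    20   M     34               680       60
0    28   C     70              1960       84
add column mins_x3_x3 = t['mins_x3'] * 3:
   mins pos  games  games_times_mins  mins_x3  mins_x3_x3
3    20   M     34               680       60         180
0    28   C     70              1960       84         252
So iloc[0]['mins_x3_x3'] = 180.

180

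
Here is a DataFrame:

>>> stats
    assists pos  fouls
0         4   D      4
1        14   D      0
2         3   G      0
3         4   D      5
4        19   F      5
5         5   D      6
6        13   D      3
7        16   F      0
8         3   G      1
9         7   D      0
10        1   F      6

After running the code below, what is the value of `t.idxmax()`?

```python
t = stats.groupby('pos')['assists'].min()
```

D

group by pos, min of assists:
pos
D    4
F    1
G    3
Name: assists, dtype: int64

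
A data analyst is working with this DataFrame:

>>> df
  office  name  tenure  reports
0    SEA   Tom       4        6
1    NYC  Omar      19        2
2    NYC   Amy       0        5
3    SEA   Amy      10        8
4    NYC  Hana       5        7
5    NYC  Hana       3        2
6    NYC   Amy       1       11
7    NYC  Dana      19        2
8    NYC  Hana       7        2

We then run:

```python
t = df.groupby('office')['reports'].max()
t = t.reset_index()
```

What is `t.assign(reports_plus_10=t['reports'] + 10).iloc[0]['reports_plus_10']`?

21

group by office, max of reports:
office
NYC    11
SEA     8
Name: reports, dtype: int64
reset_index():
  office  reports
0    NYC       11
1    SEA        8
add column reports_plus_10 = t['reports'] + 10:
  office  reports  reports_plus_10
0    NYC       11               21
1    SEA        8               18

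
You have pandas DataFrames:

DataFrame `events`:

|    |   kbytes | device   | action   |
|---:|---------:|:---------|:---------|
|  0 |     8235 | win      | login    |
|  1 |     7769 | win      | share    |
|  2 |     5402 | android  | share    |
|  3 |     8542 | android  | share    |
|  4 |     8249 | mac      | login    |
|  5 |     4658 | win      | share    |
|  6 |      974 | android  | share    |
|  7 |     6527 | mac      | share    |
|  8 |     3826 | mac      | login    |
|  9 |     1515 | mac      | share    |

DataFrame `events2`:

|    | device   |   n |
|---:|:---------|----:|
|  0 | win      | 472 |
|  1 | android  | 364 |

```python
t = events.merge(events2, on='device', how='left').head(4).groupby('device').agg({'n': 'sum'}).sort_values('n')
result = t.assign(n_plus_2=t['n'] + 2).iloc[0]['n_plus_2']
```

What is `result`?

merge on 'device' (how='left') → 10 rows:
   kbytes   device action      n
0    8235      win  login  472.0
1    7769      win  share  472.0
2    5402  android  share  364.0
3    8542  android  share  364.0
4    8249      mac  login    NaN
5    4658      win  share  472.0
6     974  android  share  364.0
7    6527      mac  share    NaN
8    3826      mac  login    NaN
9    1515      mac  share    NaN
take first 4 rows:
   kbytes   device action      n
0    8235      win  login  472.0
1    7769      win  share  472.0
2    5402  android  share  364.0
3    8542  android  share  364.0
group by device, sum of n:
             n
device        
android  728.0
win      944.0
sort by n:
             n
device        
android  728.0
win      944.0
add column n_plus_2 = t['n'] + 2:
             n  n_plus_2
device                  
android  728.0     730.0
win      944.0     946.0
So iloc[0]['n_plus_2'] = 730.0.

730.0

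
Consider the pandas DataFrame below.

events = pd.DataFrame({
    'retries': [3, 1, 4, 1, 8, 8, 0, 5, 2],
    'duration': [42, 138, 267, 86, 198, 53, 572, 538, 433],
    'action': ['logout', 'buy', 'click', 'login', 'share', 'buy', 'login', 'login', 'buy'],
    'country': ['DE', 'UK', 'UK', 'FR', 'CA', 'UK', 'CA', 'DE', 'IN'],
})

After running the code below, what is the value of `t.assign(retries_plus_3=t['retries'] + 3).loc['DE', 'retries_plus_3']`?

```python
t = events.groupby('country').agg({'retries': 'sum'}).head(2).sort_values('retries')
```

group by country, sum of retries:
         retries
country         
CA             8
DE             8
FR             1
IN             2
UK            13
take first 2 rows:
         retries
country         
CA             8
DE             8
sort by retries:
         retries
country         
CA             8
DE             8
add column retries_plus_3 = t['retries'] + 3:
         retries  retries_plus_3
country                         
CA             8              11
DE             8              11
Finally, value at row 'DE', column 'retries_plus_3' = 11.

11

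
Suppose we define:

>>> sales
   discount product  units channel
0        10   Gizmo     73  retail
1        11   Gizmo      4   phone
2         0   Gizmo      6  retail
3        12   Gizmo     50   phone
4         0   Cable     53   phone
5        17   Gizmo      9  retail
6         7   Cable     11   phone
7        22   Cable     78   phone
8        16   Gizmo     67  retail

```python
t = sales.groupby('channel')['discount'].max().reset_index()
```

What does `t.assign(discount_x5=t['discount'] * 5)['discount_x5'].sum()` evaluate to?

195

group by channel, max of discount:
channel
phone     22
retail    17
Name: discount, dtype: int64
reset_index():
  channel  discount
0   phone        22
1  retail        17
add column discount_x5 = t['discount'] * 5:
  channel  discount  discount_x5
0   phone        22          110
1  retail        17           85
Reading off the sum of column 'discount_x5', we get 195.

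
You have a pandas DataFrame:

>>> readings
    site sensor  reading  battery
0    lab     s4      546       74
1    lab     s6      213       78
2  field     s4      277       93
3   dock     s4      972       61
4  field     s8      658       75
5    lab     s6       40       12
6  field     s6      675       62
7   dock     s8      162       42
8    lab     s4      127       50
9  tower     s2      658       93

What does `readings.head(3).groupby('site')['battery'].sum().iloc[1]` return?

take first 3 rows:
    site sensor  reading  battery
0    lab     s4      546       74
1    lab     s6      213       78
2  field     s4      277       93
group by site, sum of battery:
site
field     93
lab      152
Name: battery, dtype: int64
Hence 152.

152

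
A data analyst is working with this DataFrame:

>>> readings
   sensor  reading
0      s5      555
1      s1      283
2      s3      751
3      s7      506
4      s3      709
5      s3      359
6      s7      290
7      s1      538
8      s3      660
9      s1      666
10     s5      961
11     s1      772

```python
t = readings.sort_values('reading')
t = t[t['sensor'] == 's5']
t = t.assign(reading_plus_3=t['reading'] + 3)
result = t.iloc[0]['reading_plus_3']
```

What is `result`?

558

sort by reading:
   sensor  reading
1      s1      283
6      s7      290
5      s3      359
3      s7      506
7      s1      538
0      s5      555
8      s3      660
9      s1      666
4      s3      709
2      s3      751
11     s1      772
10     s5      961
filter rows where sensor == 's5':
   sensor  reading
0      s5      555
10     s5      961
add column reading_plus_3 = t['reading'] + 3:
   sensor  reading  reading_plus_3
0      s5      555             558
10     s5      961             964
Then the value at position 0, column 'reading_plus_3': 558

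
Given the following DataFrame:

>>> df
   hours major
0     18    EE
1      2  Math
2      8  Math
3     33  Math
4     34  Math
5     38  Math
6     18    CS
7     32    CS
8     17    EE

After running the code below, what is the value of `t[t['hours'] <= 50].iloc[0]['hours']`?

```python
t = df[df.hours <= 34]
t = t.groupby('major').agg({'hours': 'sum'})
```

50

filter rows where hours <= 34:
   hours major
0     18    EE
1      2  Math
2      8  Math
3     33  Math
4     34  Math
6     18    CS
7     32    CS
8     17    EE
group by major, sum of hours:
       hours
major       
CS        50
EE        35
Math      77
filter rows where hours <= 50:
       hours
major       
CS        50
EE        35
So iloc[0]['hours'] = 50.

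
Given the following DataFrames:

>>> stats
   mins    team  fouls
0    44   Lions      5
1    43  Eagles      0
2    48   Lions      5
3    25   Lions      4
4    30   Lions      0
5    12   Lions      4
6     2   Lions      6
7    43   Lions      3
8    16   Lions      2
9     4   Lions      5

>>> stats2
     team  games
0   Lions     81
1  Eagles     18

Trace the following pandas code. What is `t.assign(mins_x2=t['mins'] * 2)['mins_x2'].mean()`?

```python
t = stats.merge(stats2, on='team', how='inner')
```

merge on 'team' (how='inner') → 10 rows:
   mins    team  fouls  games
0    44   Lions      5     81
1    43  Eagles      0     18
2    48   Lions      5     81
3    25   Lions      4     81
4    30   Lions      0     81
5    12   Lions      4     81
6     2   Lions      6     81
7    43   Lions      3     81
8    16   Lions      2     81
9     4   Lions      5     81
add column mins_x2 = t['mins'] * 2:
   mins    team  fouls  games  mins_x2
0    44   Lions      5     81       88
1    43  Eagles      0     18       86
2    48   Lions      5     81       96
3    25   Lions      4     81       50
4    30   Lions      0     81       60
5    12   Lions      4     81       24
6     2   Lions      6     81        4
7    43   Lions      3     81       86
8    16   Lions      2     81       32
9     4   Lions      5     81        8
Finally, mean of column 'mins_x2' = 53.4.

53.4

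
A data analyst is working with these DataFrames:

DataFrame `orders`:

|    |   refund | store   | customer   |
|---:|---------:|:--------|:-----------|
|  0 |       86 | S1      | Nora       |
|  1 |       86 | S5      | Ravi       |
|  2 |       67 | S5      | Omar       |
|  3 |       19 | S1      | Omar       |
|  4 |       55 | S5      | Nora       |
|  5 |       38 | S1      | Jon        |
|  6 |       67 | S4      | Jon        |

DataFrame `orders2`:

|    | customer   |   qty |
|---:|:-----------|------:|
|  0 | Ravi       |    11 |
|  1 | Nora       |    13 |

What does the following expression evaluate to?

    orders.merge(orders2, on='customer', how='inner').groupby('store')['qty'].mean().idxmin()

S5

merge on 'customer' (how='inner') → 3 rows:
   refund store customer  qty
0      86    S1     Nora   13
1      86    S5     Ravi   11
2      55    S5     Nora   13
group by store, mean of qty:
store
S1    13.0
S5    12.0
Name: qty, dtype: float64
Finally, label with the smallest value = S5.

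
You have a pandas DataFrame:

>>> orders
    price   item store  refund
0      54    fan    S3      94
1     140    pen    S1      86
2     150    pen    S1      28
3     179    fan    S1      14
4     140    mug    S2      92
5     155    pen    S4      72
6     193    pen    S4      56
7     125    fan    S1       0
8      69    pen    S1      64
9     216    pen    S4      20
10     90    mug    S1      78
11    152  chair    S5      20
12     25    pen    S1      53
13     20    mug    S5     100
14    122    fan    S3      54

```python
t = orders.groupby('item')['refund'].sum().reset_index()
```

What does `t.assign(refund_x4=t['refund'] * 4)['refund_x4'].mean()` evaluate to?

group by item, sum of refund:
item
chair     20
fan      162
mug      270
pen      379
Name: refund, dtype: int64
reset_index():
    item  refund
0  chair      20
1    fan     162
2    mug     270
3    pen     379
add column refund_x4 = t['refund'] * 4:
    item  refund  refund_x4
0  chair      20         80
1    fan     162        648
2    mug     270       1080
3    pen     379       1516

831.0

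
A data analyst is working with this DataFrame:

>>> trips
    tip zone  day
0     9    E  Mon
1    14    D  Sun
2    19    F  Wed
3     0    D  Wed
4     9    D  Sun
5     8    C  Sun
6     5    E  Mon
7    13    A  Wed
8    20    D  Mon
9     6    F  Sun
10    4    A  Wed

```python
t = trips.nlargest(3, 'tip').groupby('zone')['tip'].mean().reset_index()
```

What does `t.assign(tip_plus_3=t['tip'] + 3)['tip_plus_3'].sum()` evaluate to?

42.0

take 3 rows with largest tip:
   tip zone  day
8   20    D  Mon
2   19    F  Wed
1   14    D  Sun
group by zone, mean of tip:
zone
D    17.0
F    19.0
Name: tip, dtype: float64
reset_index():
  zone   tip
0    D  17.0
1    F  19.0
add column tip_plus_3 = t['tip'] + 3:
  zone   tip  tip_plus_3
0    D  17.0        20.0
1    F  19.0        22.0
The sum of column 'tip_plus_3' is 42.0.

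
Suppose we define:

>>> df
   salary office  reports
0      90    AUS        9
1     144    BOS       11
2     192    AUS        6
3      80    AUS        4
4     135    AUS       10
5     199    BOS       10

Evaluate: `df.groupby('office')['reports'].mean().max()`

10.5

group by office, mean of reports:
office
AUS     7.25
BOS    10.50
Name: reports, dtype: float64
Finally, max of the resulting series = 10.5.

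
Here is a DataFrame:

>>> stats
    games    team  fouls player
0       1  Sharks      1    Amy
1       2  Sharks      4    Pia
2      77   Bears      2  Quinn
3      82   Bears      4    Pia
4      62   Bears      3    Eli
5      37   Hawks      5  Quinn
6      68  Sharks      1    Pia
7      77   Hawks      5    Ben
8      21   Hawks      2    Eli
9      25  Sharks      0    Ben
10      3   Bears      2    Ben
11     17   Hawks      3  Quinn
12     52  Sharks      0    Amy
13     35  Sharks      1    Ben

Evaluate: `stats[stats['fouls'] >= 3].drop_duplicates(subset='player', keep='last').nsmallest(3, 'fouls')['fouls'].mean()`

filter rows where fouls >= 3:
    games    team  fouls player
1       2  Sharks      4    Pia
3      82   Bears      4    Pia
4      62   Bears      3    Eli
5      37   Hawks      5  Quinn
7      77   Hawks      5    Ben
11     17   Hawks      3  Quinn
drop duplicate player (keep=last):
    games   team  fouls player
3      82  Bears      4    Pia
4      62  Bears      3    Eli
7      77  Hawks      5    Ben
11     17  Hawks      3  Quinn
take 3 rows with smallest fouls:
    games   team  fouls player
4      62  Bears      3    Eli
11     17  Hawks      3  Quinn
3      82  Bears      4    Pia

3.33333333333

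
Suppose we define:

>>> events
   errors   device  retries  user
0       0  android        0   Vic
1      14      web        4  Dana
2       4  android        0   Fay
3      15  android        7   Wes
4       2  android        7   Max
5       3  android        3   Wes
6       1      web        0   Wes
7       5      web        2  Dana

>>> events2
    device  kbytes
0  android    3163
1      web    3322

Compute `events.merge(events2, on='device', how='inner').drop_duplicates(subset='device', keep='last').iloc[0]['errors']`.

3

merge on 'device' (how='inner') → 8 rows:
   errors   device  retries  user  kbytes
0       0  android        0   Vic    3163
1      14      web        4  Dana    3322
2       4  android        0   Fay    3163
3      15  android        7   Wes    3163
4       2  android        7   Max    3163
5       3  android        3   Wes    3163
6       1      web        0   Wes    3322
7       5      web        2  Dana    3322
drop duplicate device (keep=last):
   errors   device  retries  user  kbytes
5       3  android        3   Wes    3163
7       5      web        2  Dana    3322
Taking the value at position 0, column 'errors' gives 3.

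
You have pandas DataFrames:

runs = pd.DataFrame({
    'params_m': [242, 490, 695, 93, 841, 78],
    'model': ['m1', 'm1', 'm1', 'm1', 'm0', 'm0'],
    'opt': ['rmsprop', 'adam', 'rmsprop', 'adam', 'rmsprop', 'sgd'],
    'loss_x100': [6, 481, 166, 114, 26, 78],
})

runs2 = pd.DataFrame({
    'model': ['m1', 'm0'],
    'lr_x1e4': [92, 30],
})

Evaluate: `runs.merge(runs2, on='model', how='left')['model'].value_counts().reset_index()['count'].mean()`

3.0

merge on 'model' (how='left') → 6 rows:
   params_m model      opt  loss_x100  lr_x1e4
0       242    m1  rmsprop          6       92
1       490    m1     adam        481       92
2       695    m1  rmsprop        166       92
3        93    m1     adam        114       92
4       841    m0  rmsprop         26       30
5        78    m0      sgd         78       30
value_counts of model:
model
m1    4
m0    2
Name: count, dtype: int64
reset_index():
  model  count
0    m1      4
1    m0      2
Hence 3.0.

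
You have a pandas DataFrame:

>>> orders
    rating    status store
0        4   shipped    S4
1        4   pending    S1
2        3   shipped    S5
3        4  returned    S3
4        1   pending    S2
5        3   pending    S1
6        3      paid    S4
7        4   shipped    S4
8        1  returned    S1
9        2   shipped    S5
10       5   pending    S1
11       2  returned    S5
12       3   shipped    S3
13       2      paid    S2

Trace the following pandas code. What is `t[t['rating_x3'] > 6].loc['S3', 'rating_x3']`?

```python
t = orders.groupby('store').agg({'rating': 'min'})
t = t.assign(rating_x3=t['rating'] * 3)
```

9

group by store, min of rating:
       rating
store        
S1          1
S2          1
S3          3
S4          3
S5          2
add column rating_x3 = t['rating'] * 3:
       rating  rating_x3
store                   
S1          1          3
S2          1          3
S3          3          9
S4          3          9
S5          2          6
filter rows where rating_x3 > 6:
       rating  rating_x3
store                   
S3          3          9
S4          3          9
Reading off the value at row 'S3', column 'rating_x3', we get 9.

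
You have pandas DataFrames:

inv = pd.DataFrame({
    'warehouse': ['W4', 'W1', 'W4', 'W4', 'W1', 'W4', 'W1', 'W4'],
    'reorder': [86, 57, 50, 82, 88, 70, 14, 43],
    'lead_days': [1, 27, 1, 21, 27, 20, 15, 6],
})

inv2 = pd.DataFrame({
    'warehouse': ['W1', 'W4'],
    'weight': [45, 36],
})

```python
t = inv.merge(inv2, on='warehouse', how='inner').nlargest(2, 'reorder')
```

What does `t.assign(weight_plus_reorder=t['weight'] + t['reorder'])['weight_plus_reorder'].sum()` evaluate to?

255

merge on 'warehouse' (how='inner') → 8 rows:
  warehouse  reorder  lead_days  weight
0        W4       86          1      36
1        W1       57         27      45
2        W4       50          1      36
3        W4       82         21      36
4        W1       88         27      45
5        W4       70         20      36
6        W1       14         15      45
7        W4       43          6      36
take 2 rows with largest reorder:
  warehouse  reorder  lead_days  weight
4        W1       88         27      45
0        W4       86          1      36
add column weight_plus_reorder = t['weight'] + t['reorder']:
  warehouse  reorder  lead_days  weight  weight_plus_reorder
4        W1       88         27      45                  133
0        W4       86          1      36                  122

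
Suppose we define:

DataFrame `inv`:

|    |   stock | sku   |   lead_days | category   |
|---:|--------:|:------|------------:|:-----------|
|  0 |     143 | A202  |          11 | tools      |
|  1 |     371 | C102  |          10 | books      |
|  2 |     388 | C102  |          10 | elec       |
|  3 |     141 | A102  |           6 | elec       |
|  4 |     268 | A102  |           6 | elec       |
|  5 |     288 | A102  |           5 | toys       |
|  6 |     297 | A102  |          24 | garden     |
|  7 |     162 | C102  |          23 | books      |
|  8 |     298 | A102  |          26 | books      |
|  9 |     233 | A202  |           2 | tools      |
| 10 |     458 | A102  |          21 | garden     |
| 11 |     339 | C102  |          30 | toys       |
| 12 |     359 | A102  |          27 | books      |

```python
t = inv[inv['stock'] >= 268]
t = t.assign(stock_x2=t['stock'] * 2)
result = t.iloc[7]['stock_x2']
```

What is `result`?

filter rows where stock >= 268:
    stock   sku  lead_days category
1     371  C102         10    books
2     388  C102         10     elec
4     268  A102          6     elec
5     288  A102          5     toys
6     297  A102         24   garden
8     298  A102         26    books
10    458  A102         21   garden
11    339  C102         30     toys
12    359  A102         27    books
add column stock_x2 = t['stock'] * 2:
    stock   sku  lead_days category  stock_x2
1     371  C102         10    books       742
2     388  C102         10     elec       776
4     268  A102          6     elec       536
5     288  A102          5     toys       576
6     297  A102         24   garden       594
8     298  A102         26    books       596
10    458  A102         21   garden       916
11    339  C102         30     toys       678
12    359  A102         27    books       718
Taking the value at position 7, column 'stock_x2' gives 678.

678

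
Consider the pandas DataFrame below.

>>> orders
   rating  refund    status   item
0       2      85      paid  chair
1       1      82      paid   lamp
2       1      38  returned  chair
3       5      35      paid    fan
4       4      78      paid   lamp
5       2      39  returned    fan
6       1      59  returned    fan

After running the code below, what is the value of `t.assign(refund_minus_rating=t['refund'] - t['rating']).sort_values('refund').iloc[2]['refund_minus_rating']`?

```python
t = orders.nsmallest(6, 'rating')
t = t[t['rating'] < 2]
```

81

take 6 rows with smallest rating:
   rating  refund    status   item
1       1      82      paid   lamp
2       1      38  returned  chair
6       1      59  returned    fan
0       2      85      paid  chair
5       2      39  returned    fan
4       4      78      paid   lamp
filter rows where rating < 2:
   rating  refund    status   item
1       1      82      paid   lamp
2       1      38  returned  chair
6       1      59  returned    fan
add column refund_minus_rating = t['refund'] - t['rating']:
   rating  refund    status   item  refund_minus_rating
1       1      82      paid   lamp                   81
2       1      38  returned  chair                   37
6       1      59  returned    fan                   58
sort by refund:
   rating  refund    status   item  refund_minus_rating
2       1      38  returned  chair                   37
6       1      59  returned    fan                   58
1       1      82      paid   lamp                   81
So iloc[2]['refund_minus_rating'] = 81.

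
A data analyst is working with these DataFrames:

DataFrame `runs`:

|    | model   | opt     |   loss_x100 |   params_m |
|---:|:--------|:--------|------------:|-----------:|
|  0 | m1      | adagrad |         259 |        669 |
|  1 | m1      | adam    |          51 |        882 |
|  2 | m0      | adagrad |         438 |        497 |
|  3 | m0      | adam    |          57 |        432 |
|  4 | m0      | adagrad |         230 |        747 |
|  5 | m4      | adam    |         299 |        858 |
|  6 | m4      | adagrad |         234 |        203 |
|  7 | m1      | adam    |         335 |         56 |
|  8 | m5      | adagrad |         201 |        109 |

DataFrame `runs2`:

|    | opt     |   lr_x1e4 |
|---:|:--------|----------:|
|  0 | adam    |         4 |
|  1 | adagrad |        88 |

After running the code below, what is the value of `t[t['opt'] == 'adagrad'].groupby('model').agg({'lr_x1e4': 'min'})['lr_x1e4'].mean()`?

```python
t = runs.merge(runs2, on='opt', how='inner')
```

merge on 'opt' (how='inner') → 9 rows:
  model      opt  loss_x100  params_m  lr_x1e4
0    m1  adagrad        259       669       88
1    m1     adam         51       882        4
2    m0  adagrad        438       497       88
3    m0     adam         57       432        4
4    m0  adagrad        230       747       88
5    m4     adam        299       858        4
6    m4  adagrad        234       203       88
7    m1     adam        335        56        4
8    m5  adagrad        201       109       88
filter rows where opt == 'adagrad':
  model      opt  loss_x100  params_m  lr_x1e4
0    m1  adagrad        259       669       88
2    m0  adagrad        438       497       88
4    m0  adagrad        230       747       88
6    m4  adagrad        234       203       88
8    m5  adagrad        201       109       88
group by model, min of lr_x1e4:
       lr_x1e4
model         
m0          88
m1          88
m4          88
m5          88

88.0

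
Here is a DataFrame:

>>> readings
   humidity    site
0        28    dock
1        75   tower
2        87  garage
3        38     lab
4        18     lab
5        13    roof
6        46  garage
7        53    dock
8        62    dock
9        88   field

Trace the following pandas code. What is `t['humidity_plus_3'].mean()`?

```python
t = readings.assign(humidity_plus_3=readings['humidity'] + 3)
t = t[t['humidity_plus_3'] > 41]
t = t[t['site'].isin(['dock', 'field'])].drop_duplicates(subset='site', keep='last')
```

add column humidity_plus_3 = readings['humidity'] + 3:
   humidity    site  humidity_plus_3
0        28    dock               31
1        75   tower               78
2        87  garage               90
3        38     lab               41
4        18     lab               21
5        13    roof               16
6        46  garage               49
7        53    dock               56
8        62    dock               65
9        88   field               91
filter rows where humidity_plus_3 > 41:
   humidity    site  humidity_plus_3
1        75   tower               78
2        87  garage               90
6        46  garage               49
7        53    dock               56
8        62    dock               65
9        88   field               91
filter rows where site in ['dock', 'field']:
   humidity   site  humidity_plus_3
7        53   dock               56
8        62   dock               65
9        88  field               91
drop duplicate site (keep=last):
   humidity   site  humidity_plus_3
8        62   dock               65
9        88  field               91
The mean of column 'humidity_plus_3' is 78.0.

78.0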